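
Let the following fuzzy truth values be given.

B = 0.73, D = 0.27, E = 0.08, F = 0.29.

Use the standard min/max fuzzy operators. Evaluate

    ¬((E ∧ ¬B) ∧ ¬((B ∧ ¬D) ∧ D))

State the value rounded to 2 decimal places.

0.92

¬B = 1 − 0.73 = 0.27
E ∧ ¬B = min(a, b) on (0.08, 0.27) = 0.08
¬D = 1 − 0.27 = 0.73
B ∧ ¬D = min(a, b) on (0.73, 0.73) = 0.73
(B ∧ ¬D) ∧ D = min(a, b) on (0.73, 0.27) = 0.27
¬((B ∧ ¬D) ∧ D) = 1 − 0.27 = 0.73
(E ∧ ¬B) ∧ ¬((B ∧ ¬D) ∧ D) = min(a, b) on (0.08, 0.73) = 0.08
¬((E ∧ ¬B) ∧ ¬((B ∧ ¬D) ∧ D)) = 1 − 0.08 = 0.92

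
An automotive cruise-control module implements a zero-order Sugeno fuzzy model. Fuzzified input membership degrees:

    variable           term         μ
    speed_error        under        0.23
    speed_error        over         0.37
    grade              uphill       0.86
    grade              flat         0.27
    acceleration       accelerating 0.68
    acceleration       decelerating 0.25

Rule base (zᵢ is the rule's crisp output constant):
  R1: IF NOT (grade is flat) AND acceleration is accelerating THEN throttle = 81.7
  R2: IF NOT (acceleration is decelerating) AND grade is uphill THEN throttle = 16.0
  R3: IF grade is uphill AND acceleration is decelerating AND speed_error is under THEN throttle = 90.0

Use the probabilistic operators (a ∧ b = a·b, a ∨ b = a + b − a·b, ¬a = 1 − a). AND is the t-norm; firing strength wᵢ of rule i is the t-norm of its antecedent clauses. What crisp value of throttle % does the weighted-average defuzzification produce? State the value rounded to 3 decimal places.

R1 (z=81.7): ¬flat=1−0.27=0.73, accelerating=0.68; AND[a·b] → w = 0.4964
R2 (z=16.0): ¬decelerating=1−0.25=0.75, uphill=0.86; AND[a·b] → w = 0.6450
R3 (z=90.0): uphill=0.86, decelerating=0.25, under=0.23; AND[a·b] → w = 0.0495
Weighted average = (0.4964·81.7 + 0.6450·16.0 + 0.0495·90.0) / (0.4964 + 0.6450 + 0.0495)
  = 55.3264 / 1.1908 = 46.460

46.460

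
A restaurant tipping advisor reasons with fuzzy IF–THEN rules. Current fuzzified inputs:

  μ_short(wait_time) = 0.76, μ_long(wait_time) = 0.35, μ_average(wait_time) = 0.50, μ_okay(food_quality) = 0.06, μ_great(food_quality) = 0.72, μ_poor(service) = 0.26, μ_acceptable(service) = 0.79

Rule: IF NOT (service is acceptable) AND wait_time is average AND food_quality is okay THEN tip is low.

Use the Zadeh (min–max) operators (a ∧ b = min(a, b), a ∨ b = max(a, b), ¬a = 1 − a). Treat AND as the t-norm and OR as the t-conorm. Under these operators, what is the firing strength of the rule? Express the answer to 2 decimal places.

0.06

firing strength: ¬acceptable=1−0.79=0.21, average=0.50, okay=0.06; AND[min(a, b)] → w = 0.06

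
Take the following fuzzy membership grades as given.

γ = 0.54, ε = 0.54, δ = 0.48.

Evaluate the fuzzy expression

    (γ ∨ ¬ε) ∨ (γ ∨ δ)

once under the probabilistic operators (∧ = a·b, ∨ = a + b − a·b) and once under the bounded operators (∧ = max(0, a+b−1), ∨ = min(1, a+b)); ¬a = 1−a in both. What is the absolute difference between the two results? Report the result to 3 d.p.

Under probabilistic:
  ¬ε = 1 − 0.5400 = 0.4600
  γ ∨ ¬ε = a + b − a·b on (0.5400, 0.4600) = 0.7516
  γ ∨ δ = a + b − a·b on (0.5400, 0.4800) = 0.7608
  (γ ∨ ¬ε) ∨ (γ ∨ δ) = a + b − a·b on (0.7516, 0.7608) = 0.9406
  → value = 0.9406
Under bounded:
  ¬ε = 1 − 0.54 = 0.46
  γ ∨ ¬ε = min(1, a+b) on (0.54, 0.46) = 1.00
  γ ∨ δ = min(1, a+b) on (0.54, 0.48) = 1.00
  (γ ∨ ¬ε) ∨ (γ ∨ δ) = min(1, a+b) on (1.00, 1.00) = 1.00
  → value = 1.0000
|0.9406 − 1.0000| = 0.059

0.059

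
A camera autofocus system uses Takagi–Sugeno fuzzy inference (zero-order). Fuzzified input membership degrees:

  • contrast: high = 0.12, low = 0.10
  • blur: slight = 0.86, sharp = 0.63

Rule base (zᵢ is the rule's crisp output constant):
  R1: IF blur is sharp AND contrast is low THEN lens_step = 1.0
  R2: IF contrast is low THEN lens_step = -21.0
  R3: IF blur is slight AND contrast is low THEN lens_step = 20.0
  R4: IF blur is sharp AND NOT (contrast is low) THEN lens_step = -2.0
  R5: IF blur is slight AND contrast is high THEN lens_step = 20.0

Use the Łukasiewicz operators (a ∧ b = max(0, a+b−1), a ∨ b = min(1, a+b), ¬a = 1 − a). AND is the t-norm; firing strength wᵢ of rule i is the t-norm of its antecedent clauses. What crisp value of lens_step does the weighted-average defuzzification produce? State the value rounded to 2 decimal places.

-5.02

R1 (z=1.0): sharp=0.63, low=0.10; AND[max(0, a+b−1)] → w = 0.00
R2 (z=-21.0): low=0.10 → w = 0.10
R3 (z=20.0): slight=0.86, low=0.10; AND[max(0, a+b−1)] → w = 0.00
R4 (z=-2.0): sharp=0.63, ¬low=1−0.10=0.90; AND[max(0, a+b−1)] → w = 0.53
R5 (z=20.0): slight=0.86, high=0.12; AND[max(0, a+b−1)] → w = 0.00
Weighted average = (0.00·1.0 + 0.10·-21.0 + 0.00·20.0 + 0.53·-2.0 + 0.00·20.0) / (0.00 + 0.10 + 0.00 + 0.53 + 0.00)
  = -3.1600 / 0.6300 = -5.02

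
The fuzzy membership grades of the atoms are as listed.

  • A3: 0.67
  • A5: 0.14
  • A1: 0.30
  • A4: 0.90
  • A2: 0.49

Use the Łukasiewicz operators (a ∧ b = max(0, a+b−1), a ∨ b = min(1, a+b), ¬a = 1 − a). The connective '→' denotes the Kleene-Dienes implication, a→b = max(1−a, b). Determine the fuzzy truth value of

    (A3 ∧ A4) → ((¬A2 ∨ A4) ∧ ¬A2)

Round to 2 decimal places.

0.51

A3 ∧ A4 = max(0, a+b−1) on (0.67, 0.90) = 0.57
¬A2 = 1 − 0.49 = 0.51
¬A2 ∨ A4 = min(1, a+b) on (0.51, 0.90) = 1.00
¬A2 = 1 − 0.49 = 0.51
(¬A2 ∨ A4) ∧ ¬A2 = max(0, a+b−1) on (1.00, 0.51) = 0.51
(A3 ∧ A4) → ((¬A2 ∨ A4) ∧ ¬A2)  [Kleene-Dienes: max(1−a, b)] with a=0.57, b=0.51 → 0.51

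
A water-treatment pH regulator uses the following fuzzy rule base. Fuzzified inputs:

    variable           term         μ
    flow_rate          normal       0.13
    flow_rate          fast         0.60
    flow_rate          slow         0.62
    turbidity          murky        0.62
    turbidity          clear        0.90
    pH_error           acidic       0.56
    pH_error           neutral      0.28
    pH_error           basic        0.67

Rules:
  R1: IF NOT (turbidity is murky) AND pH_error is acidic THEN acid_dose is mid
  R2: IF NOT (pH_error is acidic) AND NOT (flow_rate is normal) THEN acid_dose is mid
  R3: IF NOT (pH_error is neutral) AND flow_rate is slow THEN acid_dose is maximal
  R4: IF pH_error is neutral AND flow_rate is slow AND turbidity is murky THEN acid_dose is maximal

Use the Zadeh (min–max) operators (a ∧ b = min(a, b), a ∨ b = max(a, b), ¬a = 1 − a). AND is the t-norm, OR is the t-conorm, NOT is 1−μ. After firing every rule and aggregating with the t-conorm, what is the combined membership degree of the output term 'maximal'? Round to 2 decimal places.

0.62

R1: ¬murky=1−0.62=0.38, acidic=0.56; AND[min(a, b)] → w = 0.38
R2: ¬acidic=1−0.56=0.44, ¬normal=1−0.13=0.87; AND[min(a, b)] → w = 0.44
R3: ¬neutral=1−0.28=0.72, slow=0.62; AND[min(a, b)] → w = 0.62
R4: neutral=0.28, slow=0.62, murky=0.62; AND[min(a, b)] → w = 0.28
Rules with consequent 'maximal': {R3, R4} → strengths 0.62, 0.28
Aggregate via t-conorm [max(a, b)]: 0.62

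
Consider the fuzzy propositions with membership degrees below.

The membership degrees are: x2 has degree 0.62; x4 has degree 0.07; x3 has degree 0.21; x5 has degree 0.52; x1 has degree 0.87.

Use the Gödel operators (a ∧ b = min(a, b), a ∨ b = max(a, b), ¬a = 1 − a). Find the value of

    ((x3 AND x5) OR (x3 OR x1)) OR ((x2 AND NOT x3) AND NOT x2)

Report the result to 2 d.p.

0.87

x3 AND x5 = min(a, b) on (0.21, 0.52) = 0.21
x3 OR x1 = max(a, b) on (0.21, 0.87) = 0.87
(x3 AND x5) OR (x3 OR x1) = max(a, b) on (0.21, 0.87) = 0.87
NOT x3 = 1 − 0.21 = 0.79
x2 AND NOT x3 = min(a, b) on (0.62, 0.79) = 0.62
NOT x2 = 1 − 0.62 = 0.38
(x2 AND NOT x3) AND NOT x2 = min(a, b) on (0.62, 0.38) = 0.38
((x3 AND x5) OR (x3 OR x1)) OR ((x2 AND NOT x3) AND NOT x2) = max(a, b) on (0.87, 0.38) = 0.87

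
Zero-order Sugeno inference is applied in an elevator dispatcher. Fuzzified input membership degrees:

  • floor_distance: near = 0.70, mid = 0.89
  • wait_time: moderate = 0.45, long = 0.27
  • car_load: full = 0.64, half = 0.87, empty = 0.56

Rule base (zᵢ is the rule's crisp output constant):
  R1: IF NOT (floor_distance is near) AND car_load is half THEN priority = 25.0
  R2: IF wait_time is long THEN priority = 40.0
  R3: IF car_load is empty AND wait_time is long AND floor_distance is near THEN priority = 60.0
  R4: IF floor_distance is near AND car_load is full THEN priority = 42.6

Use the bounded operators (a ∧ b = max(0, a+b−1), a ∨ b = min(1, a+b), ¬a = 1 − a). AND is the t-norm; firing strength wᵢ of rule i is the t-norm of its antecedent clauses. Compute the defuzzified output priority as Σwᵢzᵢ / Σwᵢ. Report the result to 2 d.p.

37.86

R1 (z=25.0): ¬near=1−0.70=0.30, half=0.87; AND[max(0, a+b−1)] → w = 0.17
R2 (z=40.0): long=0.27 → w = 0.27
R3 (z=60.0): empty=0.56, long=0.27, near=0.70; AND[max(0, a+b−1)] → w = 0.00
R4 (z=42.6): near=0.70, full=0.64; AND[max(0, a+b−1)] → w = 0.34
Weighted average = (0.17·25.0 + 0.27·40.0 + 0.00·60.0 + 0.34·42.6) / (0.17 + 0.27 + 0.00 + 0.34)
  = 29.5340 / 0.7800 = 37.86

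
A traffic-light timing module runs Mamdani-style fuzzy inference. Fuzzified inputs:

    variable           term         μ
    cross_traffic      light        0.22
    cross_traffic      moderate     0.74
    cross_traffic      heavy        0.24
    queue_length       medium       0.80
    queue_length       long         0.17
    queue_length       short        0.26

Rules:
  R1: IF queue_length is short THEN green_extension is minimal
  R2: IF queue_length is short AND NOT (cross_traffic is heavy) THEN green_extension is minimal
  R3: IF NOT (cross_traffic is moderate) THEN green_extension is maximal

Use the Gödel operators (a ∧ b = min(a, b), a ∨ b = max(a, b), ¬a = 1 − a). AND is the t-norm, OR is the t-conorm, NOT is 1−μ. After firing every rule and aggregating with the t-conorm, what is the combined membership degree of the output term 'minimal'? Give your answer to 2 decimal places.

R1: short=0.26 → w = 0.26
R2: short=0.26, ¬heavy=1−0.24=0.76; AND[min(a, b)] → w = 0.26
R3: ¬moderate=1−0.74=0.26 → w = 0.26
Rules with consequent 'minimal': {R1, R2} → strengths 0.26, 0.26
Aggregate via t-conorm [max(a, b)]: 0.26

0.26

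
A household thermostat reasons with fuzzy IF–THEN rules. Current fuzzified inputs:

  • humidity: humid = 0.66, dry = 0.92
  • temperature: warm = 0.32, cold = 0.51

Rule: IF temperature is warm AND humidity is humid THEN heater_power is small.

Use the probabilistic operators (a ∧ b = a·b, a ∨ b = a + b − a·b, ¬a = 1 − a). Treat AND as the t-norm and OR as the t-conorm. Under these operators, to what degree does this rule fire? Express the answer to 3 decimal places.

firing strength: warm=0.32, humid=0.66; AND[a·b] → w = 0.2112

0.211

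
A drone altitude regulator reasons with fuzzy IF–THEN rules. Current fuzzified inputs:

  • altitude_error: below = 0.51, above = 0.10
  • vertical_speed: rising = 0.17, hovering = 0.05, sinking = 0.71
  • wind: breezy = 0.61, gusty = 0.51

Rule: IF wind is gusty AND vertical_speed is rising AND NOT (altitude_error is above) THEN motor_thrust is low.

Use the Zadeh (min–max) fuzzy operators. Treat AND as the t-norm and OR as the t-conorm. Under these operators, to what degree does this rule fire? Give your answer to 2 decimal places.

0.17

firing strength: gusty=0.51, rising=0.17, ¬above=1−0.10=0.90; AND[min(a, b)] → w = 0.17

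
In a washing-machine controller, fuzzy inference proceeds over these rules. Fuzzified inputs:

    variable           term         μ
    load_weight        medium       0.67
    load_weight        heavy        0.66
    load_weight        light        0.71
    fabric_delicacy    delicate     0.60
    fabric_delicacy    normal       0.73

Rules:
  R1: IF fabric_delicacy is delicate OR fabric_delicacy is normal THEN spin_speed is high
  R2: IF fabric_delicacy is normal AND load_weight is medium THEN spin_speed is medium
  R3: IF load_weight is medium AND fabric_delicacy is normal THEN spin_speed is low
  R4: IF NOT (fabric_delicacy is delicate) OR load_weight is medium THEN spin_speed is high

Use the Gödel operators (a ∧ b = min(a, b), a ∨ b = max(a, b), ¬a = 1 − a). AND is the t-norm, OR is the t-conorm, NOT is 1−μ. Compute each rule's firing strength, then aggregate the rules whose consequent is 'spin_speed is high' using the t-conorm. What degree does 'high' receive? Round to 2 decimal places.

0.73

R1: delicate=0.60, normal=0.73; OR[max(a, b)] → w = 0.73
R2: normal=0.73, medium=0.67; AND[min(a, b)] → w = 0.67
R3: medium=0.67, normal=0.73; AND[min(a, b)] → w = 0.67
R4: ¬delicate=1−0.60=0.40, medium=0.67; OR[max(a, b)] → w = 0.67
Rules with consequent 'high': {R1, R4} → strengths 0.73, 0.67
Aggregate via t-conorm [max(a, b)]: 0.73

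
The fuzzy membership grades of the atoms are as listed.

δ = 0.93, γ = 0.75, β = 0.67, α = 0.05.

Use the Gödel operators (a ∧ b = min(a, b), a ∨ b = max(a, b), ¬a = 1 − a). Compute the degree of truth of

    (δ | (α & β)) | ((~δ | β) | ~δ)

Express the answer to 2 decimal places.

α & β = min(a, b) on (0.05, 0.67) = 0.05
δ | (α & β) = max(a, b) on (0.93, 0.05) = 0.93
~δ = 1 − 0.93 = 0.07
~δ | β = max(a, b) on (0.07, 0.67) = 0.67
~δ = 1 − 0.93 = 0.07
(~δ | β) | ~δ = max(a, b) on (0.67, 0.07) = 0.67
(δ | (α & β)) | ((~δ | β) | ~δ) = max(a, b) on (0.93, 0.67) = 0.93

0.93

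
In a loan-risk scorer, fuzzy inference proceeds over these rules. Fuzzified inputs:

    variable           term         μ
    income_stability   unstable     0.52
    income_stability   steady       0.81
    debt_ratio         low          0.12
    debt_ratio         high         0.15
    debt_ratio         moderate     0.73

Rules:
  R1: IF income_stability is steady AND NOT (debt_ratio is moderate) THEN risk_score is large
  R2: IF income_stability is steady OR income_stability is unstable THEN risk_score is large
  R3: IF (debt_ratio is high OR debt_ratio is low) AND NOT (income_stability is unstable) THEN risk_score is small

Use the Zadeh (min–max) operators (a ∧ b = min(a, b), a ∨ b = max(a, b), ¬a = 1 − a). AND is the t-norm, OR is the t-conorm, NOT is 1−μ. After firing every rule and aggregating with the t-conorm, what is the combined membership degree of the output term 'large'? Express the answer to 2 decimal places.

R1: steady=0.81, ¬moderate=1−0.73=0.27; AND[min(a, b)] → w = 0.27
R2: steady=0.81, unstable=0.52; OR[max(a, b)] → w = 0.81
R3: (high=0.15 OR low=0.12) = 0.15; AND[min(a, b)] with ¬unstable=1−0.52=0.48 → w = 0.15
Rules with consequent 'large': {R1, R2} → strengths 0.27, 0.81
Aggregate via t-conorm [max(a, b)]: 0.81

0.81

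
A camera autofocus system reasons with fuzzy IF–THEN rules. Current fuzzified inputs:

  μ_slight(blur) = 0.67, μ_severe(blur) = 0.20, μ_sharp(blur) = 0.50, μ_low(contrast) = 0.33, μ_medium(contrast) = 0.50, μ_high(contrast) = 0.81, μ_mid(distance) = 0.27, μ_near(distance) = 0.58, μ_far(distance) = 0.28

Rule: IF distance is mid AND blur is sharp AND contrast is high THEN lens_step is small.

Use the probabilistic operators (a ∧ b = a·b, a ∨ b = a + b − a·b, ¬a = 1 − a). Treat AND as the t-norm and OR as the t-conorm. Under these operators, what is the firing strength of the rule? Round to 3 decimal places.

firing strength: mid=0.27, sharp=0.50, high=0.81; AND[a·b] → w = 0.1094

0.109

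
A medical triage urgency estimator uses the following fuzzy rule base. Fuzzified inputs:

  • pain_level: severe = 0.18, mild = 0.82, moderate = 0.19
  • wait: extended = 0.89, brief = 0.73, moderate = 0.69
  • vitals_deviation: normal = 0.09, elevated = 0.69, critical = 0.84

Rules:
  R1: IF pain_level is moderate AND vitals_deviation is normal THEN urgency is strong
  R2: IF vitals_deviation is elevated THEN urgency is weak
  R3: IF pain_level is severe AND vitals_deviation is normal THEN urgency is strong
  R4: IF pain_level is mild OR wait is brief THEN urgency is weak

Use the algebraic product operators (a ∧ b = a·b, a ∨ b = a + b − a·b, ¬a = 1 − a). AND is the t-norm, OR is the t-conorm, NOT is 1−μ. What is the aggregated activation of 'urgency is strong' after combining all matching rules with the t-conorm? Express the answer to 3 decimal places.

R1: moderate=0.19, normal=0.09; AND[a·b] → w = 0.0171
R2: elevated=0.69 → w = 0.6900
R3: severe=0.18, normal=0.09; AND[a·b] → w = 0.0162
R4: mild=0.82, brief=0.73; OR[a + b − a·b] → w = 0.9514
Rules with consequent 'strong': {R1, R3} → strengths 0.0171, 0.0162
Aggregate via t-conorm [a + b − a·b]: 0.0330

0.033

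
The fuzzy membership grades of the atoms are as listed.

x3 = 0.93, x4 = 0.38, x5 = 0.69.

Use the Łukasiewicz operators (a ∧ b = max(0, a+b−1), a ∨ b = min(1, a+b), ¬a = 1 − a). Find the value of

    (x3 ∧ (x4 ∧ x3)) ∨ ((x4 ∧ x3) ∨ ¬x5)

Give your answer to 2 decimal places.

0.86

x4 ∧ x3 = max(0, a+b−1) on (0.38, 0.93) = 0.31
x3 ∧ (x4 ∧ x3) = max(0, a+b−1) on (0.93, 0.31) = 0.24
x4 ∧ x3 = max(0, a+b−1) on (0.38, 0.93) = 0.31
¬x5 = 1 − 0.69 = 0.31
(x4 ∧ x3) ∨ ¬x5 = min(1, a+b) on (0.31, 0.31) = 0.62
(x3 ∧ (x4 ∧ x3)) ∨ ((x4 ∧ x3) ∨ ¬x5) = min(1, a+b) on (0.24, 0.62) = 0.86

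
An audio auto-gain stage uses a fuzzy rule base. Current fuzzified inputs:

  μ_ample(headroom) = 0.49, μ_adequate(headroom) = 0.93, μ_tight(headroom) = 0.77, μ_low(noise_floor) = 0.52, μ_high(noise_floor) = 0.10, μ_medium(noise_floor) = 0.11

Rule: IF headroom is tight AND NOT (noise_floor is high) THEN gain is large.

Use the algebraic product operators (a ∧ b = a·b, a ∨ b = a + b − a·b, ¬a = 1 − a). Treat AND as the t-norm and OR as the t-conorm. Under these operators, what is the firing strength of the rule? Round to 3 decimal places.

firing strength: tight=0.77, ¬high=1−0.10=0.90; AND[a·b] → w = 0.6930

0.693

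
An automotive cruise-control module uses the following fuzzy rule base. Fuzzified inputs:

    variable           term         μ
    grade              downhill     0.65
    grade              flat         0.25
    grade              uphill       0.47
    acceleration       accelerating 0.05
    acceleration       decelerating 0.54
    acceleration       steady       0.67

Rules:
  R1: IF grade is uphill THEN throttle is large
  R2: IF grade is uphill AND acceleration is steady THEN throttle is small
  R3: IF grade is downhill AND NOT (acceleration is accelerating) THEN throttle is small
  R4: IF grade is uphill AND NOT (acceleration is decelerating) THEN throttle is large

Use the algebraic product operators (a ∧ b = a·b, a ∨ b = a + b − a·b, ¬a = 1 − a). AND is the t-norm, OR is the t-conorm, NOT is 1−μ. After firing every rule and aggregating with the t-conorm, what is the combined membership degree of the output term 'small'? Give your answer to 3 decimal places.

0.738

R1: uphill=0.47 → w = 0.4700
R2: uphill=0.47, steady=0.67; AND[a·b] → w = 0.3149
R3: downhill=0.65, ¬accelerating=1−0.05=0.95; AND[a·b] → w = 0.6175
R4: uphill=0.47, ¬decelerating=1−0.54=0.46; AND[a·b] → w = 0.2162
Rules with consequent 'small': {R2, R3} → strengths 0.3149, 0.6175
Aggregate via t-conorm [a + b − a·b]: 0.7379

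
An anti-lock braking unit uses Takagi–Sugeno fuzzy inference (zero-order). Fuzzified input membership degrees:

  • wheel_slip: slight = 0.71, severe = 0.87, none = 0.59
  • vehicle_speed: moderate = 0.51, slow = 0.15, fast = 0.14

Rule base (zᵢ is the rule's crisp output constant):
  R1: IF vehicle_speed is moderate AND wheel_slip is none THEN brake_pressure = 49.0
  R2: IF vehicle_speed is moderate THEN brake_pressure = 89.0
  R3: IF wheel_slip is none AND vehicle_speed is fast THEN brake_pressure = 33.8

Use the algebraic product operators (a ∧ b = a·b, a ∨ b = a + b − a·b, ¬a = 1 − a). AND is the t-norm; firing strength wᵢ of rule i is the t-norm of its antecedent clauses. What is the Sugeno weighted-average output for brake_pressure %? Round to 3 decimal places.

70.426

R1 (z=49.0): moderate=0.51, none=0.59; AND[a·b] → w = 0.3009
R2 (z=89.0): moderate=0.51 → w = 0.5100
R3 (z=33.8): none=0.59, fast=0.14; AND[a·b] → w = 0.0826
Weighted average = (0.3009·49.0 + 0.5100·89.0 + 0.0826·33.8) / (0.3009 + 0.5100 + 0.0826)
  = 62.9260 / 0.8935 = 70.426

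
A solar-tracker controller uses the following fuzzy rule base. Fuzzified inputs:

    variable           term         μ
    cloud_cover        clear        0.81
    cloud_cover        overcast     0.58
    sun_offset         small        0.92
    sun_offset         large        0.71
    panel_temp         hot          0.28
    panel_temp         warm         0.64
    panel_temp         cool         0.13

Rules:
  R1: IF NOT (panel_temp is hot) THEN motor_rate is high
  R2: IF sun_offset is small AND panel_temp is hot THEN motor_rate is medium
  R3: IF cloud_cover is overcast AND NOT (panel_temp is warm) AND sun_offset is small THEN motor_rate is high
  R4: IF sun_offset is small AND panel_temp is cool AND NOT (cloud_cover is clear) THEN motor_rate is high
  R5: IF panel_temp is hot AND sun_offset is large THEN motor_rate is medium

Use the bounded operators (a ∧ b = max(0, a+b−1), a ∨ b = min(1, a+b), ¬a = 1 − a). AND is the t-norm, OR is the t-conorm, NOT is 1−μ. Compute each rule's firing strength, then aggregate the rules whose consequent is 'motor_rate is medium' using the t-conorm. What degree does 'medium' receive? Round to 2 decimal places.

0.20

R1: ¬hot=1−0.28=0.72 → w = 0.72
R2: small=0.92, hot=0.28; AND[max(0, a+b−1)] → w = 0.20
R3: overcast=0.58, ¬warm=1−0.64=0.36, small=0.92; AND[max(0, a+b−1)] → w = 0.00
R4: small=0.92, cool=0.13, ¬clear=1−0.81=0.19; AND[max(0, a+b−1)] → w = 0.00
R5: hot=0.28, large=0.71; AND[max(0, a+b−1)] → w = 0.00
Rules with consequent 'medium': {R2, R5} → strengths 0.20, 0.00
Aggregate via t-conorm [min(1, a+b)]: 0.20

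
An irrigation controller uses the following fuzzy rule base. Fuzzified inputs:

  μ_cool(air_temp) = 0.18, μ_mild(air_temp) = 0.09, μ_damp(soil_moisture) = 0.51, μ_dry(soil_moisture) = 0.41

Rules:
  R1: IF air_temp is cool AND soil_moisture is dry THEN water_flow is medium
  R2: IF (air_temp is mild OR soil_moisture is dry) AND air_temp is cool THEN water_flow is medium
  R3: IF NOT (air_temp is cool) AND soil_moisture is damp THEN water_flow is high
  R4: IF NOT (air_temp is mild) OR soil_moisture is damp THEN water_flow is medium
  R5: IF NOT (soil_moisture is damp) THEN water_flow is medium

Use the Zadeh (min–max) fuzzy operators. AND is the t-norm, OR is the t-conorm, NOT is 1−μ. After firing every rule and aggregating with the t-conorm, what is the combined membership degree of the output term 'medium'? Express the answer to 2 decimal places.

0.91

R1: cool=0.18, dry=0.41; AND[min(a, b)] → w = 0.18
R2: (mild=0.09 OR dry=0.41) = 0.41; AND[min(a, b)] with cool=0.18 → w = 0.18
R3: ¬cool=1−0.18=0.82, damp=0.51; AND[min(a, b)] → w = 0.51
R4: ¬mild=1−0.09=0.91, damp=0.51; OR[max(a, b)] → w = 0.91
R5: ¬damp=1−0.51=0.49 → w = 0.49
Rules with consequent 'medium': {R1, R2, R4, R5} → strengths 0.18, 0.18, 0.91, 0.49
Aggregate via t-conorm [max(a, b)]: 0.91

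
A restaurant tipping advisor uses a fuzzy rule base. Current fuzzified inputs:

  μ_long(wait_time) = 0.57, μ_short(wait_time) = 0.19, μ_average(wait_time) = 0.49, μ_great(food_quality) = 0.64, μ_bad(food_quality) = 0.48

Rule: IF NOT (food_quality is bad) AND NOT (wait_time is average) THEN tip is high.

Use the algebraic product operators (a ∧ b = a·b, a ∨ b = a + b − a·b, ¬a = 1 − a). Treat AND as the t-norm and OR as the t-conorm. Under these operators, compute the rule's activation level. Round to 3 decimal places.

0.265

firing strength: ¬bad=1−0.48=0.52, ¬average=1−0.49=0.51; AND[a·b] → w = 0.2652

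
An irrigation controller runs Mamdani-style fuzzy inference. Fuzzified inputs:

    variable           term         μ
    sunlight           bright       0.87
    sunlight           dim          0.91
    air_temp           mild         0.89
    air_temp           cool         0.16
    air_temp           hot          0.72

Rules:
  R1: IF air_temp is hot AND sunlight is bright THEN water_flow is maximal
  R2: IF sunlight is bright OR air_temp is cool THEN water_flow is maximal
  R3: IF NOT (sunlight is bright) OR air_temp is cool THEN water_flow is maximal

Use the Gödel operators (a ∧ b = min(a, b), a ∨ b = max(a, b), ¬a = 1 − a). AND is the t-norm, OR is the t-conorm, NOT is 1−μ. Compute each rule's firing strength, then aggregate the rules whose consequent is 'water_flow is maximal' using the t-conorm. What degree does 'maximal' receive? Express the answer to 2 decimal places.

R1: hot=0.72, bright=0.87; AND[min(a, b)] → w = 0.72
R2: bright=0.87, cool=0.16; OR[max(a, b)] → w = 0.87
R3: ¬bright=1−0.87=0.13, cool=0.16; OR[max(a, b)] → w = 0.16
Rules with consequent 'maximal': {R1, R2, R3} → strengths 0.72, 0.87, 0.16
Aggregate via t-conorm [max(a, b)]: 0.87

0.87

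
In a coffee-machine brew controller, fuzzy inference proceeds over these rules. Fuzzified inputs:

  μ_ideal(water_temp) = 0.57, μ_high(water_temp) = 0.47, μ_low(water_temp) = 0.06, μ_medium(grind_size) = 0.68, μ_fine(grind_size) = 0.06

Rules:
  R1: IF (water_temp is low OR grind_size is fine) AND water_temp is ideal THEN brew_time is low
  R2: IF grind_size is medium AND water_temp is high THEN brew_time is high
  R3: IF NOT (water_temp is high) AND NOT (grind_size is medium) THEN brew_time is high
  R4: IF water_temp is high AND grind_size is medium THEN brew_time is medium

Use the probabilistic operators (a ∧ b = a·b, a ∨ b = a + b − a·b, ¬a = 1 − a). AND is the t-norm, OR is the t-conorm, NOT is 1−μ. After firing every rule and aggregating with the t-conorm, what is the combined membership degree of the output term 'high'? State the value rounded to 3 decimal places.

0.435

R1: (low=0.06 OR fine=0.06) = 0.1164; AND[a·b] with ideal=0.57 → w = 0.0663
R2: medium=0.68, high=0.47; AND[a·b] → w = 0.3196
R3: ¬high=1−0.47=0.53, ¬medium=1−0.68=0.32; AND[a·b] → w = 0.1696
R4: high=0.47, medium=0.68; AND[a·b] → w = 0.3196
Rules with consequent 'high': {R2, R3} → strengths 0.3196, 0.1696
Aggregate via t-conorm [a + b − a·b]: 0.4350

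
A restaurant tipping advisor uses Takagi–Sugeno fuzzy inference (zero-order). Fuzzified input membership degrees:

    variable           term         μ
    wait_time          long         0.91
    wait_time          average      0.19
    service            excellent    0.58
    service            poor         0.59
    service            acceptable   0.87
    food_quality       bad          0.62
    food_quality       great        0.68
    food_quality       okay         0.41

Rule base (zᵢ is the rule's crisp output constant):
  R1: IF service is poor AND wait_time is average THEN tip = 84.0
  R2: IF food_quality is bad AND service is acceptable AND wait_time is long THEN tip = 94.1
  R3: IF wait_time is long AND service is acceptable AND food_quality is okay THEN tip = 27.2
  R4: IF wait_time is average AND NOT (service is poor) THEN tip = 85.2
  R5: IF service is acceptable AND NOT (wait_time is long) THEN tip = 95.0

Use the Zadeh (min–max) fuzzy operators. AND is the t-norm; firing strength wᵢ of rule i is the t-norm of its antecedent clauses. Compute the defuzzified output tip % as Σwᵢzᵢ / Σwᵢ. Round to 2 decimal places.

73.46

R1 (z=84.0): poor=0.59, average=0.19; AND[min(a, b)] → w = 0.19
R2 (z=94.1): bad=0.62, acceptable=0.87, long=0.91; AND[min(a, b)] → w = 0.62
R3 (z=27.2): long=0.91, acceptable=0.87, okay=0.41; AND[min(a, b)] → w = 0.41
R4 (z=85.2): average=0.19, ¬poor=1−0.59=0.41; AND[min(a, b)] → w = 0.19
R5 (z=95.0): acceptable=0.87, ¬long=1−0.91=0.09; AND[min(a, b)] → w = 0.09
Weighted average = (0.19·84.0 + 0.62·94.1 + 0.41·27.2 + 0.19·85.2 + 0.09·95.0) / (0.19 + 0.62 + 0.41 + 0.19 + 0.09)
  = 110.1920 / 1.5000 = 73.46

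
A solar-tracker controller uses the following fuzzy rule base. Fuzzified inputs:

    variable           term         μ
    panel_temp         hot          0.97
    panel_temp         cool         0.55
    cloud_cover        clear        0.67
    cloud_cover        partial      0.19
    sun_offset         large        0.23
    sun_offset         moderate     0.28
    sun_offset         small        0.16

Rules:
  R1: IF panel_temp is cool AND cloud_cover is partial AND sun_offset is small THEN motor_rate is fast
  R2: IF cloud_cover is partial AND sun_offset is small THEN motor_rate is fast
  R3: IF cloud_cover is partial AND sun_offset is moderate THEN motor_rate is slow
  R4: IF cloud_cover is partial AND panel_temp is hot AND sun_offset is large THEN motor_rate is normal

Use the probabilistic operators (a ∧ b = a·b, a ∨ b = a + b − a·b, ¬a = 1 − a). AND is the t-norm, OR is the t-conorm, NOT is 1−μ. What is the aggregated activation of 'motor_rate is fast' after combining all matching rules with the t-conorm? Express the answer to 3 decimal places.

R1: cool=0.55, partial=0.19, small=0.16; AND[a·b] → w = 0.0167
R2: partial=0.19, small=0.16; AND[a·b] → w = 0.0304
R3: partial=0.19, moderate=0.28; AND[a·b] → w = 0.0532
R4: partial=0.19, hot=0.97, large=0.23; AND[a·b] → w = 0.0424
Rules with consequent 'fast': {R1, R2} → strengths 0.0167, 0.0304
Aggregate via t-conorm [a + b − a·b]: 0.0466

0.047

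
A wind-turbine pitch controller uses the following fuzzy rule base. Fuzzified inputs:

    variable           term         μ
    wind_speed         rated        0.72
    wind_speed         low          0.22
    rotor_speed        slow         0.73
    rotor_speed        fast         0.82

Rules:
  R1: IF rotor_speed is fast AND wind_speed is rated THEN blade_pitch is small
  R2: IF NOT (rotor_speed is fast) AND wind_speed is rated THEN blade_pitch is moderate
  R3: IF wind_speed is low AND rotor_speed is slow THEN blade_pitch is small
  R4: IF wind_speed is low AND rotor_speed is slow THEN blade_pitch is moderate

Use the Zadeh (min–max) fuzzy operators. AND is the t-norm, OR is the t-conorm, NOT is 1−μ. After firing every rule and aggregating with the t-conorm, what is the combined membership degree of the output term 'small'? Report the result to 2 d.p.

0.72

R1: fast=0.82, rated=0.72; AND[min(a, b)] → w = 0.72
R2: ¬fast=1−0.82=0.18, rated=0.72; AND[min(a, b)] → w = 0.18
R3: low=0.22, slow=0.73; AND[min(a, b)] → w = 0.22
R4: low=0.22, slow=0.73; AND[min(a, b)] → w = 0.22
Rules with consequent 'small': {R1, R3} → strengths 0.72, 0.22
Aggregate via t-conorm [max(a, b)]: 0.72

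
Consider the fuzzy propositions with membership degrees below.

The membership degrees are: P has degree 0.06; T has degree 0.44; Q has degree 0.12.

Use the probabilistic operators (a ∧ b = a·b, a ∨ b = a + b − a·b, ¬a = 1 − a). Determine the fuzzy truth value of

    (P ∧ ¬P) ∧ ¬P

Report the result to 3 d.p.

0.053

¬P = 1 − 0.0600 = 0.9400
P ∧ ¬P = a·b on (0.0600, 0.9400) = 0.0564
¬P = 1 − 0.0600 = 0.9400
(P ∧ ¬P) ∧ ¬P = a·b on (0.0564, 0.9400) = 0.0530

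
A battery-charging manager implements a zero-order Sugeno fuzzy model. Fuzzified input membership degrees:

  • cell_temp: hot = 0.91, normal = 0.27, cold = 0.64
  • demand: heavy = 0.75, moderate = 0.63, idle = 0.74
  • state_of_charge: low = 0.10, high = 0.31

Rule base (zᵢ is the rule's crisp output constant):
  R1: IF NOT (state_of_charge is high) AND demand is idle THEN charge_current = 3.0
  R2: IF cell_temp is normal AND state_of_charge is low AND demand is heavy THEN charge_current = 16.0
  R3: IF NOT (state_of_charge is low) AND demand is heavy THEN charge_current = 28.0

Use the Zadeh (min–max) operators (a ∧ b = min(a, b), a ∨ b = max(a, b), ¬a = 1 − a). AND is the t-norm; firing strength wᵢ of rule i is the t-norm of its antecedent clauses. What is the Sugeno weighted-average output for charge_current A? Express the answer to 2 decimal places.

R1 (z=3.0): ¬high=1−0.31=0.69, idle=0.74; AND[min(a, b)] → w = 0.69
R2 (z=16.0): normal=0.27, low=0.10, heavy=0.75; AND[min(a, b)] → w = 0.10
R3 (z=28.0): ¬low=1−0.10=0.90, heavy=0.75; AND[min(a, b)] → w = 0.75
Weighted average = (0.69·3.0 + 0.10·16.0 + 0.75·28.0) / (0.69 + 0.10 + 0.75)
  = 24.6700 / 1.5400 = 16.02

16.02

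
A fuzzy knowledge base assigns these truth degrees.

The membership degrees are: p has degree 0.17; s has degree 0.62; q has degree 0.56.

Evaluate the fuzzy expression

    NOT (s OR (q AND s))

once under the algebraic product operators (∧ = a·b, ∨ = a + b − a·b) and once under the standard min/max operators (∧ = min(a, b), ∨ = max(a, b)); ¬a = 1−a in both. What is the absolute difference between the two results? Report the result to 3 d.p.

Under algebraic product:
  q AND s = a·b on (0.5600, 0.6200) = 0.3472
  s OR (q AND s) = a + b − a·b on (0.6200, 0.3472) = 0.7519
  NOT (s OR (q AND s)) = 1 − 0.7519 = 0.2481
  → value = 0.2481
Under standard min/max:
  q AND s = min(a, b) on (0.56, 0.62) = 0.56
  s OR (q AND s) = max(a, b) on (0.62, 0.56) = 0.62
  NOT (s OR (q AND s)) = 1 − 0.62 = 0.38
  → value = 0.3800
|0.2481 − 0.3800| = 0.132

0.132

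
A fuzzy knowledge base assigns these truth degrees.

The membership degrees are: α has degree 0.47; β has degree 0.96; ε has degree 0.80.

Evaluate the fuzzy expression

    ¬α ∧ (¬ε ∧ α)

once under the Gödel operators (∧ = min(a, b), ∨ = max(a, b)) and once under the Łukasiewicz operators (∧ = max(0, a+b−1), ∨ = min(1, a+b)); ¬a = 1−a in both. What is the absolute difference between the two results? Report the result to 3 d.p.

0.200

Under Gödel:
  ¬α = 1 − 0.47 = 0.53
  ¬ε = 1 − 0.80 = 0.20
  ¬ε ∧ α = min(a, b) on (0.20, 0.47) = 0.20
  ¬α ∧ (¬ε ∧ α) = min(a, b) on (0.53, 0.20) = 0.20
  → value = 0.2000
Under Łukasiewicz:
  ¬α = 1 − 0.47 = 0.53
  ¬ε = 1 − 0.80 = 0.20
  ¬ε ∧ α = max(0, a+b−1) on (0.20, 0.47) = 0.00
  ¬α ∧ (¬ε ∧ α) = max(0, a+b−1) on (0.53, 0.00) = 0.00
  → value = 0.0000
|0.2000 − 0.0000| = 0.200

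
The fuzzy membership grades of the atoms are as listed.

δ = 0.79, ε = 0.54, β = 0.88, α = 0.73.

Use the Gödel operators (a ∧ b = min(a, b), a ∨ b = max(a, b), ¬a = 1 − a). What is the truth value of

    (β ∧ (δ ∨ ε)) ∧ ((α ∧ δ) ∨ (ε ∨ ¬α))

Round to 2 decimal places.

0.73

δ ∨ ε = max(a, b) on (0.79, 0.54) = 0.79
β ∧ (δ ∨ ε) = min(a, b) on (0.88, 0.79) = 0.79
α ∧ δ = min(a, b) on (0.73, 0.79) = 0.73
¬α = 1 − 0.73 = 0.27
ε ∨ ¬α = max(a, b) on (0.54, 0.27) = 0.54
(α ∧ δ) ∨ (ε ∨ ¬α) = max(a, b) on (0.73, 0.54) = 0.73
(β ∧ (δ ∨ ε)) ∧ ((α ∧ δ) ∨ (ε ∨ ¬α)) = min(a, b) on (0.79, 0.73) = 0.73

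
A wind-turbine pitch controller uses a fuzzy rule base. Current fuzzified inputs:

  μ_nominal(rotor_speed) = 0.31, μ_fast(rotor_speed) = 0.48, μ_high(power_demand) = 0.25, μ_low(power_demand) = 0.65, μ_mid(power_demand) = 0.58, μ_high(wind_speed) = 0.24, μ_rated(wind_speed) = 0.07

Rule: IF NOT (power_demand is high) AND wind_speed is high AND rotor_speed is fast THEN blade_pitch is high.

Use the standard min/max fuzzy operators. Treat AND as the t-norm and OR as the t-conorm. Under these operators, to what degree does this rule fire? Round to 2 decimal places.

firing strength: ¬high=1−0.25=0.75, high=0.24, fast=0.48; AND[min(a, b)] → w = 0.24

0.24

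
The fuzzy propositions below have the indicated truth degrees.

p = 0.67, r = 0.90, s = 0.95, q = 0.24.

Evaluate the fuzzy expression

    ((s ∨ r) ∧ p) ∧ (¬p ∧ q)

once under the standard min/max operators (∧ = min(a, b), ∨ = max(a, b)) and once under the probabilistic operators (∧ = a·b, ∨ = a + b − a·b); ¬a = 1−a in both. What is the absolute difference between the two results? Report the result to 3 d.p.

0.187

Under standard min/max:
  s ∨ r = max(a, b) on (0.95, 0.90) = 0.95
  (s ∨ r) ∧ p = min(a, b) on (0.95, 0.67) = 0.67
  ¬p = 1 − 0.67 = 0.33
  ¬p ∧ q = min(a, b) on (0.33, 0.24) = 0.24
  ((s ∨ r) ∧ p) ∧ (¬p ∧ q) = min(a, b) on (0.67, 0.24) = 0.24
  → value = 0.2400
Under probabilistic:
  s ∨ r = a + b − a·b on (0.9500, 0.9000) = 0.9950
  (s ∨ r) ∧ p = a·b on (0.9950, 0.6700) = 0.6667
  ¬p = 1 − 0.6700 = 0.3300
  ¬p ∧ q = a·b on (0.3300, 0.2400) = 0.0792
  ((s ∨ r) ∧ p) ∧ (¬p ∧ q) = a·b on (0.6667, 0.0792) = 0.0528
  → value = 0.0528
|0.2400 − 0.0528| = 0.187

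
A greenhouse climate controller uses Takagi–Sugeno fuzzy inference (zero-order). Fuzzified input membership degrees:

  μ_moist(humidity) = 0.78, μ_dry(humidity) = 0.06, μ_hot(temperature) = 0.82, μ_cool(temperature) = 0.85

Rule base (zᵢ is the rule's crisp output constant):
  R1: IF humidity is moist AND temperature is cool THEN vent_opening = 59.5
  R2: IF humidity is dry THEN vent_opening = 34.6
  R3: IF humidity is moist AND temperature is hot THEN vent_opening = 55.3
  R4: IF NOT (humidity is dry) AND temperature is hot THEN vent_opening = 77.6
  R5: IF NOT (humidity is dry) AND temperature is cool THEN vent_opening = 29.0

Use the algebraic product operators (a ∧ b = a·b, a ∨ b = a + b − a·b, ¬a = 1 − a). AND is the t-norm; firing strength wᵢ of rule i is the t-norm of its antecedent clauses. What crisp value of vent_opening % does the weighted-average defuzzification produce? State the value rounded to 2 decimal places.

R1 (z=59.5): moist=0.78, cool=0.85; AND[a·b] → w = 0.6630
R2 (z=34.6): dry=0.06 → w = 0.0600
R3 (z=55.3): moist=0.78, hot=0.82; AND[a·b] → w = 0.6396
R4 (z=77.6): ¬dry=1−0.06=0.94, hot=0.82; AND[a·b] → w = 0.7708
R5 (z=29.0): ¬dry=1−0.06=0.94, cool=0.85; AND[a·b] → w = 0.7990
Weighted average = (0.6630·59.5 + 0.0600·34.6 + 0.6396·55.3 + 0.7708·77.6 + 0.7990·29.0) / (0.6630 + 0.0600 + 0.6396 + 0.7708 + 0.7990)
  = 159.8795 / 2.9324 = 54.52

54.52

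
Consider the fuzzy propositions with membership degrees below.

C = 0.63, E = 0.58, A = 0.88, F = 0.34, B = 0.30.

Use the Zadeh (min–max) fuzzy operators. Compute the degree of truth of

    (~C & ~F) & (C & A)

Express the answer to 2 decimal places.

0.37

~C = 1 − 0.63 = 0.37
~F = 1 − 0.34 = 0.66
~C & ~F = min(a, b) on (0.37, 0.66) = 0.37
C & A = min(a, b) on (0.63, 0.88) = 0.63
(~C & ~F) & (C & A) = min(a, b) on (0.37, 0.63) = 0.37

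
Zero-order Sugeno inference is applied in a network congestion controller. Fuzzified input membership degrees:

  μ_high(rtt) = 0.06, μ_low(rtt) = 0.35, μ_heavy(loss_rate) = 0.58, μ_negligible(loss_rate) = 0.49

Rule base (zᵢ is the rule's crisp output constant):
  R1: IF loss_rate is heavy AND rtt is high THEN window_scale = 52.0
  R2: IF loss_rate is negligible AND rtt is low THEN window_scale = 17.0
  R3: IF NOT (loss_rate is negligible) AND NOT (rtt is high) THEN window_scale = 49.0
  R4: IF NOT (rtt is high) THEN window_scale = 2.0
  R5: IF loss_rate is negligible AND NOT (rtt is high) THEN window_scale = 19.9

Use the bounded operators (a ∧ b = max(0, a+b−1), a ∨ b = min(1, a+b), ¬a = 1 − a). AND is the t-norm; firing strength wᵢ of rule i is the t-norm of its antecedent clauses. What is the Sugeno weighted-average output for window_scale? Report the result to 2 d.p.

17.85

R1 (z=52.0): heavy=0.58, high=0.06; AND[max(0, a+b−1)] → w = 0.00
R2 (z=17.0): negligible=0.49, low=0.35; AND[max(0, a+b−1)] → w = 0.00
R3 (z=49.0): ¬negligible=1−0.49=0.51, ¬high=1−0.06=0.94; AND[max(0, a+b−1)] → w = 0.45
R4 (z=2.0): ¬high=1−0.06=0.94 → w = 0.94
R5 (z=19.9): negligible=0.49, ¬high=1−0.06=0.94; AND[max(0, a+b−1)] → w = 0.43
Weighted average = (0.00·52.0 + 0.00·17.0 + 0.45·49.0 + 0.94·2.0 + 0.43·19.9) / (0.00 + 0.00 + 0.45 + 0.94 + 0.43)
  = 32.4870 / 1.8200 = 17.85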